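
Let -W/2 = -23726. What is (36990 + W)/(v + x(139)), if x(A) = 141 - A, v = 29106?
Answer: 42221/14554 ≈ 2.9010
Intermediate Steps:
W = 47452 (W = -2*(-23726) = 47452)
(36990 + W)/(v + x(139)) = (36990 + 47452)/(29106 + (141 - 1*139)) = 84442/(29106 + (141 - 139)) = 84442/(29106 + 2) = 84442/29108 = 84442*(1/29108) = 42221/14554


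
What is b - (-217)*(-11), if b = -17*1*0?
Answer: -2387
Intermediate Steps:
b = 0 (b = -17*0 = 0)
b - (-217)*(-11) = 0 - (-217)*(-11) = 0 - 1*2387 = 0 - 2387 = -2387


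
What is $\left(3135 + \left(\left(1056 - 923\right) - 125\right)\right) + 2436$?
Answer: $5579$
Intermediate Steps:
$\left(3135 + \left(\left(1056 - 923\right) - 125\right)\right) + 2436 = \left(3135 + \left(133 - 125\right)\right) + 2436 = \left(3135 + 8\right) + 2436 = 3143 + 2436 = 5579$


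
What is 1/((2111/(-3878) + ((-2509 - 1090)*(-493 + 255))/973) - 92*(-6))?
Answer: 539042/771793103 ≈ 0.00069843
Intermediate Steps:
1/((2111/(-3878) + ((-2509 - 1090)*(-493 + 255))/973) - 92*(-6)) = 1/((2111*(-1/3878) - 3599*(-238)*(1/973)) + 552) = 1/((-2111/3878 + 856562*(1/973)) + 552) = 1/((-2111/3878 + 122366/139) + 552) = 1/(474241919/539042 + 552) = 1/(771793103/539042) = 539042/771793103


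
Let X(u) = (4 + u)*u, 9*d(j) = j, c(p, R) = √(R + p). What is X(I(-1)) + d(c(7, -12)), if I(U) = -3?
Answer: -3 + I*√5/9 ≈ -3.0 + 0.24845*I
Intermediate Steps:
d(j) = j/9
X(u) = u*(4 + u)
X(I(-1)) + d(c(7, -12)) = -3*(4 - 3) + √(-12 + 7)/9 = -3*1 + √(-5)/9 = -3 + (I*√5)/9 = -3 + I*√5/9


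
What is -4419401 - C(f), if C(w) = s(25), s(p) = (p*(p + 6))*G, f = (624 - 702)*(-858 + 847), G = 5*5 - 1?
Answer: -4438001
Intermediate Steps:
G = 24 (G = 25 - 1 = 24)
f = 858 (f = -78*(-11) = 858)
s(p) = 24*p*(6 + p) (s(p) = (p*(p + 6))*24 = (p*(6 + p))*24 = 24*p*(6 + p))
C(w) = 18600 (C(w) = 24*25*(6 + 25) = 24*25*31 = 18600)
-4419401 - C(f) = -4419401 - 1*18600 = -4419401 - 18600 = -4438001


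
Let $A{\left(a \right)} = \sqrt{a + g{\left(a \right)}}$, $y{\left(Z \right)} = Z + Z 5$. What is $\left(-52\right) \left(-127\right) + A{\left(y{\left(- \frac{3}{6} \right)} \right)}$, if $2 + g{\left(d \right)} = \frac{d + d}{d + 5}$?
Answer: $6604 + 2 i \sqrt{2} \approx 6604.0 + 2.8284 i$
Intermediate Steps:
$g{\left(d \right)} = -2 + \frac{2 d}{5 + d}$ ($g{\left(d \right)} = -2 + \frac{d + d}{d + 5} = -2 + \frac{2 d}{5 + d}$)
$y{\left(Z \right)} = 6 Z$ ($y{\left(Z \right)} = Z + 5 Z = 6 Z$)
$A{\left(a \right)} = \sqrt{a - \frac{10}{5 + a}}$
$\left(-52\right) \left(-127\right) + A{\left(y{\left(- \frac{3}{6} \right)} \right)} = \left(-52\right) \left(-127\right) + \sqrt{\frac{-10 + 6 \left(- \frac{3}{6}\right) \left(5 + 6 \left(- \frac{3}{6}\right)\right)}{5 + 6 \left(- \frac{3}{6}\right)}} = 6604 + \sqrt{\frac{-10 + 6 \left(\left(-3\right) \frac{1}{6}\right) \left(5 + 6 \left(\left(-3\right) \frac{1}{6}\right)\right)}{5 + 6 \left(\left(-3\right) \frac{1}{6}\right)}} = 6604 + \sqrt{\frac{-10 + 6 \left(- \frac{1}{2}\right) \left(5 + 6 \left(- \frac{1}{2}\right)\right)}{5 + 6 \left(- \frac{1}{2}\right)}} = 6604 + \sqrt{\frac{-10 - 3 \left(5 - 3\right)}{5 - 3}} = 6604 + \sqrt{\frac{-10 - 6}{2}} = 6604 + \sqrt{\frac{1}{2} \left(-16\right)} = 6604 + \sqrt{-8} = 6604 + 2 i \sqrt{2}$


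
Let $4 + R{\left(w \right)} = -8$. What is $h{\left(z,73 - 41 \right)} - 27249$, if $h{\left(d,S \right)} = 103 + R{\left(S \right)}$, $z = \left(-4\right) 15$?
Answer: $-27158$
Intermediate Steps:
$R{\left(w \right)} = -12$ ($R{\left(w \right)} = -4 - 8 = -12$)
$z = -60$
$h{\left(d,S \right)} = 91$ ($h{\left(d,S \right)} = 103 - 12 = 91$)
$h{\left(z,73 - 41 \right)} - 27249 = 91 - 27249 = -27158$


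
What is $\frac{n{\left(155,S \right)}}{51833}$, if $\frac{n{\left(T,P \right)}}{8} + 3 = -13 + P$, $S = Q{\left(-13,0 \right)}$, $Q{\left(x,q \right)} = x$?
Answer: $- \frac{232}{51833} \approx -0.0044759$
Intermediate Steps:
$S = -13$
$n{\left(T,P \right)} = -128 + 8 P$ ($n{\left(T,P \right)} = -24 + 8 \left(-13 + P\right) = -24 + \left(-104 + 8 P\right) = -128 + 8 P$)
$\frac{n{\left(155,S \right)}}{51833} = \frac{-128 + 8 \left(-13\right)}{51833} = \left(-128 - 104\right) \frac{1}{51833} = \left(-232\right) \frac{1}{51833} = - \frac{232}{51833}$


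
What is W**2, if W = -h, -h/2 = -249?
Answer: 248004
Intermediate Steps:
h = 498 (h = -2*(-249) = 498)
W = -498 (W = -1*498 = -498)
W**2 = (-498)**2 = 248004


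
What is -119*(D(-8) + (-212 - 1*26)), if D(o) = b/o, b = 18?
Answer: 114359/4 ≈ 28590.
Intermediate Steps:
D(o) = 18/o
-119*(D(-8) + (-212 - 1*26)) = -119*(18/(-8) + (-212 - 1*26)) = -119*(18*(-⅛) + (-212 - 26)) = -119*(-9/4 - 238) = -119*(-961/4) = 114359/4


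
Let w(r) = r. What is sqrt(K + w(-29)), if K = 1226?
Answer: 3*sqrt(133) ≈ 34.598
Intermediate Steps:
sqrt(K + w(-29)) = sqrt(1226 - 29) = sqrt(1197) = 3*sqrt(133)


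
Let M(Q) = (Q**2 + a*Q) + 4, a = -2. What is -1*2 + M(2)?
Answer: 2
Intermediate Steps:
M(Q) = 4 + Q**2 - 2*Q (M(Q) = (Q**2 - 2*Q) + 4 = 4 + Q**2 - 2*Q)
-1*2 + M(2) = -1*2 + (4 + 2**2 - 2*2) = -2 + (4 + 4 - 4) = -2 + 4 = 2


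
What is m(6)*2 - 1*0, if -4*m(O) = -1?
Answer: ½ ≈ 0.50000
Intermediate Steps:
m(O) = ¼ (m(O) = -¼*(-1) = ¼)
m(6)*2 - 1*0 = (¼)*2 - 1*0 = ½ + 0 = ½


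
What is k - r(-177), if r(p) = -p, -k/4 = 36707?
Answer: -147005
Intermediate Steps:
k = -146828 (k = -4*36707 = -146828)
k - r(-177) = -146828 - (-1)*(-177) = -146828 - 1*177 = -146828 - 177 = -147005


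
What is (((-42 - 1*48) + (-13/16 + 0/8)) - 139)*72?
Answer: -33093/2 ≈ -16547.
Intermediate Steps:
(((-42 - 1*48) + (-13/16 + 0/8)) - 139)*72 = (((-42 - 48) + (-13*1/16 + 0*(1/8))) - 139)*72 = ((-90 + (-13/16 + 0)) - 139)*72 = ((-90 - 13/16) - 139)*72 = (-1453/16 - 139)*72 = -3677/16*72 = -33093/2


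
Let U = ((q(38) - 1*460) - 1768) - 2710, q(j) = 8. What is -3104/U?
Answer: 1552/2465 ≈ 0.62961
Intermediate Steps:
U = -4930 (U = ((8 - 1*460) - 1768) - 2710 = ((8 - 460) - 1768) - 2710 = (-452 - 1768) - 2710 = -2220 - 2710 = -4930)
-3104/U = -3104/(-4930) = -3104*(-1/4930) = 1552/2465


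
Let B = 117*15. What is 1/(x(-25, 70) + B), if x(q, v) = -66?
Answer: 1/1689 ≈ 0.00059207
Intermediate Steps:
B = 1755
1/(x(-25, 70) + B) = 1/(-66 + 1755) = 1/1689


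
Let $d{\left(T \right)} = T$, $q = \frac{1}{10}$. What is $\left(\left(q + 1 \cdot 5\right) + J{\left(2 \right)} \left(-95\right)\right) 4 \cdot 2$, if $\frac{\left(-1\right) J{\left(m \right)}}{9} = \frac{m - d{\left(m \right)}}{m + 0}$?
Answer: $\frac{204}{5} \approx 40.8$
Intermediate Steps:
$q = \frac{1}{10} \approx 0.1$
$J{\left(m \right)} = 0$ ($J{\left(m \right)} = - 9 \frac{m - m}{m + 0} = - 9 \frac{0}{m} = \left(-9\right) 0 = 0$)
$\left(\left(q + 1 \cdot 5\right) + J{\left(2 \right)} \left(-95\right)\right) 4 \cdot 2 = \left(\left(\frac{1}{10} + 1 \cdot 5\right) + 0 \left(-95\right)\right) 4 \cdot 2 = \left(\left(\frac{1}{10} + 5\right) + 0\right) 8 = \left(\frac{51}{10} + 0\right) 8 = \frac{51}{10} \cdot 8 = \frac{204}{5}$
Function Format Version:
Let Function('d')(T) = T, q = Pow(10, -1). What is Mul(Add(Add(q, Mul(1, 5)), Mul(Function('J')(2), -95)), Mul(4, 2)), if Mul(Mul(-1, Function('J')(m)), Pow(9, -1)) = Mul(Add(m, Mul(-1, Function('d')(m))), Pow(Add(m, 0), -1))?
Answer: Rational(204, 5) ≈ 40.800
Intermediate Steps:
q = Rational(1, 10) ≈ 0.10000
Function('J')(m) = 0 (Function('J')(m) = Mul(-9, Mul(Add(m, Mul(-1, m)), Pow(Add(m, 0), -1))) = Mul(-9, Mul(0, Pow(m, -1))) = Mul(-9, 0) = 0)
Mul(Add(Add(q, Mul(1, 5)), Mul(Function('J')(2), -95)), Mul(4, 2)) = Mul(Add(Add(Rational(1, 10), Mul(1, 5)), Mul(0, -95)), Mul(4, 2)) = Mul(Add(Add(Rational(1, 10), 5), 0), 8) = Mul(Add(Rational(51, 10), 0), 8) = Mul(Rational(51, 10), 8) = Rational(204, 5)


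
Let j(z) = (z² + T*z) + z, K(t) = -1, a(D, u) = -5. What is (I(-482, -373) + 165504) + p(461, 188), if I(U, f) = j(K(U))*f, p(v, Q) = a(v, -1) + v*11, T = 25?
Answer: 179895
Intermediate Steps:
j(z) = z² + 26*z (j(z) = (z² + 25*z) + z = z² + 26*z)
p(v, Q) = -5 + 11*v (p(v, Q) = -5 + v*11 = -5 + 11*v)
I(U, f) = -25*f (I(U, f) = (-(26 - 1))*f = (-1*25)*f = -25*f)
(I(-482, -373) + 165504) + p(461, 188) = (-25*(-373) + 165504) + (-5 + 11*461) = (9325 + 165504) + (-5 + 5071) = 174829 + 5066 = 179895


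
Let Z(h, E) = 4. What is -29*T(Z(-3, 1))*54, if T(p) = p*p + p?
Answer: -31320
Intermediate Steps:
T(p) = p + p² (T(p) = p² + p = p + p²)
-29*T(Z(-3, 1))*54 = -116*(1 + 4)*54 = -116*5*54 = -29*20*54 = -580*54 = -31320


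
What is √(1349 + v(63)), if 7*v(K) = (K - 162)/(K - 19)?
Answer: √264341/14 ≈ 36.724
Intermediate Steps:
v(K) = (-162 + K)/(7*(-19 + K)) (v(K) = ((K - 162)/(K - 19))/7 = ((-162 + K)/(-19 + K))/7 = (-162 + K)/(7*(-19 + K)))
√(1349 + v(63)) = √(1349 + (-162 + 63)/(7*(-19 + 63))) = √(1349 + (⅐)*(-99)/44) = √(1349 + (⅐)*(1/44)*(-99)) = √(1349 - 9/28) = √(37763/28) = √264341/14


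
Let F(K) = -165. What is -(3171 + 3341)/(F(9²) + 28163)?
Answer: -3256/13999 ≈ -0.23259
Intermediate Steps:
-(3171 + 3341)/(F(9²) + 28163) = -(3171 + 3341)/(-165 + 28163) = -6512/27998 = -1*3256/13999 = -3256/13999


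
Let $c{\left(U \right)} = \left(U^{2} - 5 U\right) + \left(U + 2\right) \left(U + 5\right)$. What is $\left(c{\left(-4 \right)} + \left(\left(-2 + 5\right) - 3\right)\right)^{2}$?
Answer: $1156$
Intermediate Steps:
$c{\left(U \right)} = U^{2} - 5 U + \left(2 + U\right) \left(5 + U\right)$ ($c{\left(U \right)} = \left(U^{2} - 5 U\right) + \left(2 + U\right) \left(5 + U\right) = U^{2} - 5 U + \left(2 + U\right) \left(5 + U\right)$)
$\left(c{\left(-4 \right)} + \left(\left(-2 + 5\right) - 3\right)\right)^{2} = \left(\left(10 + 2 \left(-4\right) + 2 \left(-4\right)^{2}\right) + \left(\left(-2 + 5\right) - 3\right)\right)^{2} = \left(\left(10 - 8 + 2 \cdot 16\right) + \left(3 - 3\right)\right)^{2} = \left(\left(10 - 8 + 32\right) + 0\right)^{2} = \left(34 + 0\right)^{2} = 34^{2} = 1156$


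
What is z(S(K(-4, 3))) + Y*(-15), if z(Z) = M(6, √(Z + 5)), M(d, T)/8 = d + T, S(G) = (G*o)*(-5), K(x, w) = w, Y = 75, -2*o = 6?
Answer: -1077 + 40*√2 ≈ -1020.4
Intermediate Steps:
o = -3 (o = -½*6 = -3)
S(G) = 15*G (S(G) = (G*(-3))*(-5) = -3*G*(-5) = 15*G)
M(d, T) = 8*T + 8*d (M(d, T) = 8*(d + T) = 8*(T + d) = 8*T + 8*d)
z(Z) = 48 + 8*√(5 + Z) (z(Z) = 8*√(Z + 5) + 8*6 = 8*√(5 + Z) + 48 = 48 + 8*√(5 + Z))
z(S(K(-4, 3))) + Y*(-15) = (48 + 8*√(5 + 15*3)) + 75*(-15) = (48 + 8*√(5 + 45)) - 1125 = (48 + 8*√50) - 1125 = (48 + 8*(5*√2)) - 1125 = (48 + 40*√2) - 1125 = -1077 + 40*√2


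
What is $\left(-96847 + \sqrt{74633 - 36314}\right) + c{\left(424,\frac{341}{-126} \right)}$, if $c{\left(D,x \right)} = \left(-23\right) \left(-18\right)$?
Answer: $-96433 + \sqrt{38319} \approx -96237.0$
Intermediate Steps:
$c{\left(D,x \right)} = 414$
$\left(-96847 + \sqrt{74633 - 36314}\right) + c{\left(424,\frac{341}{-126} \right)} = \left(-96847 + \sqrt{74633 - 36314}\right) + 414 = \left(-96847 + \sqrt{38319}\right) + 414 = -96433 + \sqrt{38319}$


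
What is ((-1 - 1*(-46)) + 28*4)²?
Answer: 24649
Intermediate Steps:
((-1 - 1*(-46)) + 28*4)² = ((-1 + 46) + 112)² = (45 + 112)² = 157² = 24649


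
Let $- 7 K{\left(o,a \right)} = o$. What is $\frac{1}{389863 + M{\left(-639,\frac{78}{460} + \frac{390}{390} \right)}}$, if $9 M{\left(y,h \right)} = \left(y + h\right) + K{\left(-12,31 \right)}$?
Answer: $\frac{14490}{5648090723} \approx 2.5655 \cdot 10^{-6}$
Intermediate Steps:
$K{\left(o,a \right)} = - \frac{o}{7}$
$M{\left(y,h \right)} = \frac{4}{21} + \frac{h}{9} + \frac{y}{9}$ ($M{\left(y,h \right)} = \frac{\left(y + h\right) - - \frac{12}{7}}{9} = \frac{\left(h + y\right) + \frac{12}{7}}{9} = \frac{\frac{12}{7} + h + y}{9} = \frac{4}{21} + \frac{h}{9} + \frac{y}{9}$)
$\frac{1}{389863 + M{\left(-639,\frac{78}{460} + \frac{390}{390} \right)}} = \frac{1}{389863 + \left(\frac{4}{21} + \frac{\frac{78}{460} + \frac{390}{390}}{9} + \frac{1}{9} \left(-639\right)\right)} = \frac{1}{389863 + \left(\frac{4}{21} + \frac{78 \cdot \frac{1}{460} + 390 \cdot \frac{1}{390}}{9} - 71\right)} = \frac{1}{389863 + \left(\frac{4}{21} + \frac{\frac{39}{230} + 1}{9} - 71\right)} = \frac{1}{389863 + \left(\frac{4}{21} + \frac{1}{9} \cdot \frac{269}{230} - 71\right)} = \frac{1}{389863 + \left(\frac{4}{21} + \frac{269}{2070} - 71\right)} = \frac{1}{389863 - \frac{1024147}{14490}} = \frac{1}{\frac{5648090723}{14490}} = \frac{14490}{5648090723}$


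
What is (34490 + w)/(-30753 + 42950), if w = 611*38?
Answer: 57708/12197 ≈ 4.7313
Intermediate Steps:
w = 23218
(34490 + w)/(-30753 + 42950) = (34490 + 23218)/(-30753 + 42950) = 57708/12197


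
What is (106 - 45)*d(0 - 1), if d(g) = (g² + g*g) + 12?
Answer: 854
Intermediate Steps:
d(g) = 12 + 2*g² (d(g) = (g² + g²) + 12 = 2*g² + 12 = 12 + 2*g²)
(106 - 45)*d(0 - 1) = (106 - 45)*(12 + 2*(0 - 1)²) = 61*(12 + 2*(-1)²) = 61*(12 + 2*1) = 61*(12 + 2) = 61*14 = 854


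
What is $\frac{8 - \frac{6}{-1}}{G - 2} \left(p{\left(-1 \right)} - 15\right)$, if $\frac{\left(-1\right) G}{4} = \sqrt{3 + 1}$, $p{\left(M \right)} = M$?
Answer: $\frac{112}{5} \approx 22.4$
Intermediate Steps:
$G = -8$ ($G = - 4 \sqrt{3 + 1} = - 4 \sqrt{4} = \left(-4\right) 2 = -8$)
$\frac{8 - \frac{6}{-1}}{G - 2} \left(p{\left(-1 \right)} - 15\right) = \frac{8 - \frac{6}{-1}}{-8 - 2} \left(-1 - 15\right) = \frac{8 - -6}{-10} \left(-16\right) = \left(8 + 6\right) \left(- \frac{1}{10}\right) \left(-16\right) = 14 \left(- \frac{1}{10}\right) \left(-16\right) = \left(- \frac{7}{5}\right) \left(-16\right) = \frac{112}{5}$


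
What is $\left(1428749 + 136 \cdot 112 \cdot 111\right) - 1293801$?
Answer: $1825700$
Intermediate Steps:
$\left(1428749 + 136 \cdot 112 \cdot 111\right) - 1293801 = \left(1428749 + 15232 \cdot 111\right) - 1293801 = \left(1428749 + 1690752\right) - 1293801 = 3119501 - 1293801 = 1825700$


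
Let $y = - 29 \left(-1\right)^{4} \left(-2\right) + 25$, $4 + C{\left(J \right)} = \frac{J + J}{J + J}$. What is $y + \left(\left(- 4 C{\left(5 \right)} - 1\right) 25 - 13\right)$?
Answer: $345$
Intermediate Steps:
$C{\left(J \right)} = -3$ ($C{\left(J \right)} = -4 + \frac{J + J}{J + J} = -4 + \frac{2 J}{2 J} = -4 + 2 J \frac{1}{2 J} = -4 + 1 = -3$)
$y = 83$ ($y = - 29 \cdot 1 \left(-2\right) + 25 = \left(-29\right) \left(-2\right) + 25 = 58 + 25 = 83$)
$y + \left(\left(- 4 C{\left(5 \right)} - 1\right) 25 - 13\right) = 83 - \left(13 - \left(\left(-4\right) \left(-3\right) - 1\right) 25\right) = 83 - \left(13 - \left(12 - 1\right) 25\right) = 83 + \left(11 \cdot 25 - 13\right) = 83 + \left(275 - 13\right) = 83 + 262 = 345$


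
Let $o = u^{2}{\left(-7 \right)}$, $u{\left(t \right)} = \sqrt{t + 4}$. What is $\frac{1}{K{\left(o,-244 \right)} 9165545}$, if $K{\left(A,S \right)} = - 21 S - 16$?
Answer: $\frac{1}{46817603860} \approx 2.1359 \cdot 10^{-11}$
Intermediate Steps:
$u{\left(t \right)} = \sqrt{4 + t}$
$o = -3$ ($o = \left(\sqrt{4 - 7}\right)^{2} = \left(\sqrt{-3}\right)^{2} = \left(i \sqrt{3}\right)^{2} = -3$)
$K{\left(A,S \right)} = -16 - 21 S$
$\frac{1}{K{\left(o,-244 \right)} 9165545} = \frac{1}{\left(-16 - -5124\right) 9165545} = \frac{1}{-16 + 5124} \cdot \frac{1}{9165545} = \frac{1}{5108} \cdot \frac{1}{9165545} = \frac{1}{46817603860}$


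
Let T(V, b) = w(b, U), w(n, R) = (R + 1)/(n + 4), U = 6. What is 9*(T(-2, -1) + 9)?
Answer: 102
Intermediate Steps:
w(n, R) = (1 + R)/(4 + n)
T(V, b) = 7/(4 + b) (T(V, b) = (1 + 6)/(4 + b) = 7/(4 + b))
9*(T(-2, -1) + 9) = 9*(7/(4 - 1) + 9) = 9*(7/3 + 9) = 9*(34/3) = 102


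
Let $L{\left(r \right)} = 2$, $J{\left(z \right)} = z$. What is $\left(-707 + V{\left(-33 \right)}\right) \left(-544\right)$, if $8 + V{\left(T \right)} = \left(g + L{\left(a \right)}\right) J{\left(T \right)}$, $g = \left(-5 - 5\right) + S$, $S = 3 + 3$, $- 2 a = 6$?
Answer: $353056$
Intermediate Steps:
$a = -3$ ($a = \left(- \frac{1}{2}\right) 6 = -3$)
$S = 6$
$g = -4$ ($g = \left(-5 - 5\right) + 6 = -10 + 6 = -4$)
$V{\left(T \right)} = -8 - 2 T$ ($V{\left(T \right)} = -8 + \left(-4 + 2\right) T = -8 - 2 T$)
$\left(-707 + V{\left(-33 \right)}\right) \left(-544\right) = \left(-707 - -58\right) \left(-544\right) = \left(-707 + \left(-8 + 66\right)\right) \left(-544\right) = \left(-707 + 58\right) \left(-544\right) = \left(-649\right) \left(-544\right) = 353056$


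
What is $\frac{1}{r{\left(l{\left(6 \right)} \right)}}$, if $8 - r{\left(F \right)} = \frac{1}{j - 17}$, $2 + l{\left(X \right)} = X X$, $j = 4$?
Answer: $\frac{13}{105} \approx 0.12381$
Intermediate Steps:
$l{\left(X \right)} = -2 + X^{2}$ ($l{\left(X \right)} = -2 + X X = -2 + X^{2}$)
$r{\left(F \right)} = \frac{105}{13}$ ($r{\left(F \right)} = 8 - \frac{1}{4 - 17} = 8 - \frac{1}{-13} = 8 - - \frac{1}{13} = 8 + \frac{1}{13} = \frac{105}{13}$)
$\frac{1}{r{\left(l{\left(6 \right)} \right)}} = \frac{1}{\frac{105}{13}} = \frac{13}{105}$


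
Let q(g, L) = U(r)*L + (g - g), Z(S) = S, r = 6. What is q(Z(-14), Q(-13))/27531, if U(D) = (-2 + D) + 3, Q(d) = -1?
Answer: -1/3933 ≈ -0.00025426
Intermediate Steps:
U(D) = 1 + D
q(g, L) = 7*L (q(g, L) = (1 + 6)*L + (g - g) = 7*L + 0 = 7*L)
q(Z(-14), Q(-13))/27531 = (7*(-1))/27531 = -7*1/27531 = -1/3933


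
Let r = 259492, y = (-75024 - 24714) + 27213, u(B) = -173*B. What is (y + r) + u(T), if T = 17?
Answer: 184026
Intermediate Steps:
y = -72525 (y = -99738 + 27213 = -72525)
(y + r) + u(T) = (-72525 + 259492) - 173*17 = 186967 - 2941 = 184026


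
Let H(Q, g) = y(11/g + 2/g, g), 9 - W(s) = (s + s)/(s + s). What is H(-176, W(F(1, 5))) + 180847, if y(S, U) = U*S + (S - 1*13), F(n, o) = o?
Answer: 1446789/8 ≈ 1.8085e+5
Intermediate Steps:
W(s) = 8 (W(s) = 9 - (s + s)/(s + s) = 9 - 2*s/(2*s) = 9 - 2*s*1/(2*s) = 9 - 1*1 = 9 - 1 = 8)
y(S, U) = -13 + S + S*U (y(S, U) = S*U + (S - 13) = S*U + (-13 + S) = -13 + S + S*U)
H(Q, g) = 13/g (H(Q, g) = -13 + (11/g + 2/g) + (11/g + 2/g)*g = -13 + 13/g + (13/g)*g = -13 + 13/g + 13 = 13/g)
H(-176, W(F(1, 5))) + 180847 = 13/8 + 180847 = 1446789/8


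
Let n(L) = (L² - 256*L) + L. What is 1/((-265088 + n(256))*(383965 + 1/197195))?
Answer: -197195/20052013932306432 ≈ -9.8342e-12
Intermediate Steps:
n(L) = L² - 255*L
1/((-265088 + n(256))*(383965 + 1/197195)) = 1/((-265088 + 256*(-255 + 256))*(383965 + 1/197195)) = 1/((-265088 + 256*1)*(383965 + 1/197195)) = 1/((-265088 + 256)*(75715978176/197195)) = 1/(-264832*75715978176/197195) = 1/(-20052013932306432/197195) = -197195/20052013932306432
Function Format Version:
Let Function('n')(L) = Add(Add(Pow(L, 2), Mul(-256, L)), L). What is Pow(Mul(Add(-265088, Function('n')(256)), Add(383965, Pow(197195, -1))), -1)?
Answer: Rational(-197195, 20052013932306432) ≈ -9.8342e-12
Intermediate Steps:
Function('n')(L) = Add(Pow(L, 2), Mul(-255, L))
Pow(Mul(Add(-265088, Function('n')(256)), Add(383965, Pow(197195, -1))), -1) = Pow(Mul(Add(-265088, Mul(256, Add(-255, 256))), Add(383965, Pow(197195, -1))), -1) = Pow(Mul(Add(-265088, Mul(256, 1)), Add(383965, Rational(1, 197195))), -1) = Pow(Mul(Add(-265088, 256), Rational(75715978176, 197195)), -1) = Pow(Mul(-264832, Rational(75715978176, 197195)), -1) = Pow(Rational(-20052013932306432, 197195), -1) = Rational(-197195, 20052013932306432)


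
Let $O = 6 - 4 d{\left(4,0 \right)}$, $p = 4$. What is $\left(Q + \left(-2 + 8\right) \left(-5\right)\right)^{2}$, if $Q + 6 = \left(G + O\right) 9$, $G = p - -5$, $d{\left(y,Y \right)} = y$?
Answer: $2025$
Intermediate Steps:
$G = 9$ ($G = 4 - -5 = 4 + 5 = 9$)
$O = -10$ ($O = 6 - 16 = -10$)
$Q = -15$ ($Q = -6 + \left(9 - 10\right) 9 = -6 - 9 = -15$)
$\left(Q + \left(-2 + 8\right) \left(-5\right)\right)^{2} = \left(-15 + \left(-2 + 8\right) \left(-5\right)\right)^{2} = \left(-15 + 6 \left(-5\right)\right)^{2} = \left(-15 - 30\right)^{2} = \left(-45\right)^{2} = 2025$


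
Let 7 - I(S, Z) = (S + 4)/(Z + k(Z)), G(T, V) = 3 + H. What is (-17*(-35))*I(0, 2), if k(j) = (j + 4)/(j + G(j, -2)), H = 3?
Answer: 36295/11 ≈ 3299.5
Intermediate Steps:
G(T, V) = 6 (G(T, V) = 3 + 3 = 6)
k(j) = (4 + j)/(6 + j) (k(j) = (j + 4)/(j + 6) = (4 + j)/(6 + j))
I(S, Z) = 7 - (4 + S)/(Z + (4 + Z)/(6 + Z)) (I(S, Z) = 7 - (S + 4)/(Z + (4 + Z)/(6 + Z)) = 7 - (4 + S)/(Z + (4 + Z)/(6 + Z)))
(-17*(-35))*I(0, 2) = (-17*(-35))*((28 + 7*2 - (6 + 2)*(4 + 0 - 7*2))/(4 + 2 + 2*(6 + 2))) = 595*((28 + 14 - 1*8*(4 + 0 - 14))/(4 + 2 + 2*8)) = 595*((28 + 14 - 1*8*(-10))/(4 + 2 + 16)) = 595*((28 + 14 + 80)/22) = 595*((1/22)*122) = 595*(61/11) = 36295/11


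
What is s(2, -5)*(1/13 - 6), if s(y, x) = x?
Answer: 385/13 ≈ 29.615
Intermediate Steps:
s(2, -5)*(1/13 - 6) = -5*(1/13 - 6) = -5*(-77/13) = 385/13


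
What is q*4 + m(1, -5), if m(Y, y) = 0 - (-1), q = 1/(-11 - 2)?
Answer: 9/13 ≈ 0.69231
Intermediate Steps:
q = -1/13 (q = 1/(-13) = -1/13 ≈ -0.076923)
m(Y, y) = 1 (m(Y, y) = 0 - 1*(-1) = 0 + 1 = 1)
q*4 + m(1, -5) = -1/13*4 + 1 = -4/13 + 1 = 9/13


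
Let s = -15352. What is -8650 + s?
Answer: -24002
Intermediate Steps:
-8650 + s = -8650 - 15352 = -24002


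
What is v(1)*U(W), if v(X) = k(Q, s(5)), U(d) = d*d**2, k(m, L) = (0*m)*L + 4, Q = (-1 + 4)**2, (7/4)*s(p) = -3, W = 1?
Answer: 4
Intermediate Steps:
s(p) = -12/7 (s(p) = (4/7)*(-3) = -12/7)
Q = 9 (Q = 3**2 = 9)
k(m, L) = 4 (k(m, L) = 0*L + 4 = 0 + 4 = 4)
U(d) = d**3
v(X) = 4
v(1)*U(W) = 4*1**3 = 4*1 = 4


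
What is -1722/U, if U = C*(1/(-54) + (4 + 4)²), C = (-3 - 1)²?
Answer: -23247/13820 ≈ -1.6821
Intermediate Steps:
C = 16 (C = (-4)² = 16)
U = 27640/27 (U = 16*(1/(-54) + (4 + 4)²) = 16*(-1/54 + 8²) = 16*(-1/54 + 64) = 16*(3455/54) = 27640/27 ≈ 1023.7)
-1722/U = -1722/27640/27 = -1722*27/27640 = -23247/13820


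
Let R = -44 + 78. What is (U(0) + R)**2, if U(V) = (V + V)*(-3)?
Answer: 1156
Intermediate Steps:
R = 34
U(V) = -6*V (U(V) = (2*V)*(-3) = -6*V)
(U(0) + R)**2 = (-6*0 + 34)**2 = (0 + 34)**2 = 34**2 = 1156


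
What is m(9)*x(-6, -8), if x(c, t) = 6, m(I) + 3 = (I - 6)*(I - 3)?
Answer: 90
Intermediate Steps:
m(I) = -3 + (-6 + I)*(-3 + I) (m(I) = -3 + (I - 6)*(I - 3) = -3 + (-6 + I)*(-3 + I))
m(9)*x(-6, -8) = (15 + 9² - 9*9)*6 = (15 + 81 - 81)*6 = 15*6 = 90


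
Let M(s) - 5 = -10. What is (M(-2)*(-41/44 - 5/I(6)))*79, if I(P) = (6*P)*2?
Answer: 313235/792 ≈ 395.50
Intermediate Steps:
I(P) = 12*P
M(s) = -5 (M(s) = 5 - 10 = -5)
(M(-2)*(-41/44 - 5/I(6)))*79 = -5*(-41/44 - 5/(12*6))*79 = -5*(-41*1/44 - 5/72)*79 = -5*(-41/44 - 5*1/72)*79 = -5*(-41/44 - 5/72)*79 = -5*(-793/792)*79 = (3965/792)*79 = 313235/792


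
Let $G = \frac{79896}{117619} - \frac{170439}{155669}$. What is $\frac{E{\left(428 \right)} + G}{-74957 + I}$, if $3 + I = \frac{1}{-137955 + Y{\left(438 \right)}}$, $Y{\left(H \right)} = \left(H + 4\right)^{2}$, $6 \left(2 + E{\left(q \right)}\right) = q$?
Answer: $- \frac{12783886356714649}{13904696420192801811} \approx -0.00091939$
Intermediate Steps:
$E{\left(q \right)} = -2 + \frac{q}{6}$
$G = - \frac{7609534317}{18309632111}$ ($G = 79896 \cdot \frac{1}{117619} - \frac{170439}{155669} = \frac{79896}{117619} - \frac{170439}{155669} = - \frac{7609534317}{18309632111} \approx -0.4156$)
$Y{\left(H \right)} = \left(4 + H\right)^{2}$
$I = - \frac{172226}{57409}$ ($I = -3 + \frac{1}{-137955 + \left(4 + 438\right)^{2}} = -3 + \frac{1}{-137955 + 442^{2}} = -3 + \frac{1}{-137955 + 195364} = -3 + \frac{1}{57409} = - \frac{172226}{57409} \approx -3.0$)
$\frac{E{\left(428 \right)} + G}{-74957 + I} = \frac{\left(-2 + \frac{1}{6} \cdot 428\right) - \frac{7609534317}{18309632111}}{-74957 - \frac{172226}{57409}} = \frac{\left(-2 + \frac{214}{3}\right) - \frac{7609534317}{18309632111}}{- \frac{4303378639}{57409}} = \left(\frac{208}{3} - \frac{7609534317}{18309632111}\right) \left(- \frac{57409}{4303378639}\right) = \frac{3785574876137}{54928896333} \left(- \frac{57409}{4303378639}\right) = - \frac{12783886356714649}{13904696420192801811}$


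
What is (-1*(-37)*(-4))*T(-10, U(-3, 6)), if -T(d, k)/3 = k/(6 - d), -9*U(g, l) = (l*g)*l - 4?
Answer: 1036/3 ≈ 345.33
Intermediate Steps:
U(g, l) = 4/9 - g*l²/9 (U(g, l) = -((l*g)*l - 4)/9 = -((g*l)*l - 4)/9 = -(g*l² - 4)/9 = -(-4 + g*l²)/9 = 4/9 - g*l²/9)
T(d, k) = -3*k/(6 - d)
(-1*(-37)*(-4))*T(-10, U(-3, 6)) = (-1*(-37)*(-4))*(3*(4/9 - ⅑*(-3)*6²)/(-6 - 10)) = (37*(-4))*(3*(4/9 - ⅑*(-3)*36)/(-16)) = -444*(4/9 + 12)*(-1)/16 = -444*112*(-1)/(9*16) = -148*(-7/3) = 1036/3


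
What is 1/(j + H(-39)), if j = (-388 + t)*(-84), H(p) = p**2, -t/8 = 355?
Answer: 1/272673 ≈ 3.6674e-6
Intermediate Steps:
t = -2840 (t = -8*355 = -2840)
j = 271152 (j = (-388 - 2840)*(-84) = -3228*(-84) = 271152)
1/(j + H(-39)) = 1/(271152 + (-39)**2) = 1/(271152 + 1521) = 1/272673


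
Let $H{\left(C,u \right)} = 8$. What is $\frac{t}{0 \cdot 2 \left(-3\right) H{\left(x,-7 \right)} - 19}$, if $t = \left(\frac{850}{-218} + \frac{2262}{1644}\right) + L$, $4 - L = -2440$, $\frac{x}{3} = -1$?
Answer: $- \frac{72917147}{567454} \approx -128.5$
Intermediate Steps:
$x = -3$ ($x = 3 \left(-1\right) = -3$)
$L = 2444$ ($L = 4 - -2440 = 4 + 2440 = 2444$)
$t = \frac{72917147}{29866}$ ($t = \left(\frac{850}{-218} + \frac{2262}{1644}\right) + 2444 = \left(850 \left(- \frac{1}{218}\right) + 2262 \cdot \frac{1}{1644}\right) + 2444 = \left(- \frac{425}{109} + \frac{377}{274}\right) + 2444 = - \frac{75357}{29866} + 2444 = \frac{72917147}{29866} \approx 2441.5$)
$\frac{t}{0 \cdot 2 \left(-3\right) H{\left(x,-7 \right)} - 19} = \frac{72917147}{29866 \left(0 \cdot 2 \left(-3\right) 8 - 19\right)} = \frac{72917147}{29866 \left(0 \left(-3\right) 8 - 19\right)} = \frac{72917147}{29866 \left(0 \cdot 8 - 19\right)} = \frac{72917147}{29866 \left(0 - 19\right)} = \frac{72917147}{29866 \left(-19\right)} = \frac{72917147}{29866} \left(- \frac{1}{19}\right) = - \frac{72917147}{567454}$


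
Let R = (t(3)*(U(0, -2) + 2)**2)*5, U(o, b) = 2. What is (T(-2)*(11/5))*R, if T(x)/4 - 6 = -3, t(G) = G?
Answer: 6336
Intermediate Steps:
T(x) = 12 (T(x) = 24 + 4*(-3) = 24 - 12 = 12)
R = 240 (R = (3*(2 + 2)**2)*5 = (3*4**2)*5 = (3*16)*5 = 48*5 = 240)
(T(-2)*(11/5))*R = (12*(11/5))*240 = (132/5)*240 = 6336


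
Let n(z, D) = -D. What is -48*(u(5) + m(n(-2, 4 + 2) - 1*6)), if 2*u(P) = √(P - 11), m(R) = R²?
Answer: -6912 - 24*I*√6 ≈ -6912.0 - 58.788*I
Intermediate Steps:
u(P) = √(-11 + P)/2 (u(P) = √(P - 11)/2 = √(-11 + P)/2)
-48*(u(5) + m(n(-2, 4 + 2) - 1*6)) = -48*(√(-11 + 5)/2 + (-(4 + 2) - 1*6)²) = -48*(√(-6)/2 + (-1*6 - 6)²) = -48*((I*√6)/2 + (-6 - 6)²) = -48*(I*√6/2 + (-12)²) = -48*(I*√6/2 + 144) = -48*(144 + I*√6/2) = -6912 - 24*I*√6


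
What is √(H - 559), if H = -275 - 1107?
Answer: I*√1941 ≈ 44.057*I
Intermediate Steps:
H = -1382
√(H - 559) = √(-1382 - 559) = √(-1941) = I*√1941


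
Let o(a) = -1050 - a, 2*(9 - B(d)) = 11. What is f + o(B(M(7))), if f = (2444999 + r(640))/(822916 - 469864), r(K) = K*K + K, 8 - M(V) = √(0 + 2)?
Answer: -369085043/353052 ≈ -1045.4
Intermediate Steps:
M(V) = 8 - √2 (M(V) = 8 - √(0 + 2) = 8 - √2)
B(d) = 7/2 (B(d) = 9 - ½*11 = 9 - 11/2 = 7/2)
r(K) = K + K² (r(K) = K² + K = K + K²)
f = 2855239/353052 (f = (2444999 + 640*(1 + 640))/(822916 - 469864) = (2444999 + 640*641)/353052 = (2444999 + 410240)*(1/353052) = 2855239*(1/353052) = 2855239/353052 ≈ 8.0873)
f + o(B(M(7))) = 2855239/353052 + (-1050 - 1*7/2) = 2855239/353052 + (-1050 - 7/2) = 2855239/353052 - 2107/2 = -369085043/353052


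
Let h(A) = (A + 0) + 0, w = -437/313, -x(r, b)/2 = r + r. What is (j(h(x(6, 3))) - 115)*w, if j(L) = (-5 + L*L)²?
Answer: -142429662/313 ≈ -4.5505e+5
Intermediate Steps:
x(r, b) = -4*r (x(r, b) = -2*(r + r) = -4*r)
w = -437/313 (w = -437*1/313 = -437/313 ≈ -1.3962)
h(A) = A (h(A) = A + 0 = A)
j(L) = (-5 + L²)²
(j(h(x(6, 3))) - 115)*w = ((-5 + (-4*6)²)² - 115)*(-437/313) = ((-5 + (-24)²)² - 115)*(-437/313) = ((-5 + 576)² - 115)*(-437/313) = (571² - 115)*(-437/313) = (326041 - 115)*(-437/313) = 325926*(-437/313) = -142429662/313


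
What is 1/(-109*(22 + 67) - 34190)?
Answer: -1/43891 ≈ -2.2784e-5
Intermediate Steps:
1/(-109*(22 + 67) - 34190) = 1/(-109*89 - 34190) = 1/(-9701 - 34190) = 1/(-43891) = -1/43891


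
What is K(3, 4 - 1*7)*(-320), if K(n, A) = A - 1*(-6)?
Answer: -960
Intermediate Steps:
K(n, A) = 6 + A (K(n, A) = A + 6 = 6 + A)
K(3, 4 - 1*7)*(-320) = (6 + (4 - 1*7))*(-320) = (6 + (4 - 7))*(-320) = (6 - 3)*(-320) = 3*(-320) = -960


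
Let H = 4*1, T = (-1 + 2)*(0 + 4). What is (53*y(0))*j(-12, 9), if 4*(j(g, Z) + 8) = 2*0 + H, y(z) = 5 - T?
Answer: -371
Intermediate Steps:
T = 4 (T = 1*4 = 4)
H = 4
y(z) = 1 (y(z) = 5 - 1*4 = 5 - 4 = 1)
j(g, Z) = -7 (j(g, Z) = -8 + (2*0 + 4)/4 = -8 + (0 + 4)/4 = -8 + (¼)*4 = -8 + 1 = -7)
(53*y(0))*j(-12, 9) = (53*1)*(-7) = 53*(-7) = -371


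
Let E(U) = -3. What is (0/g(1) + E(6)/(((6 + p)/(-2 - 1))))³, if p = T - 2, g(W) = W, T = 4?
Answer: 729/512 ≈ 1.4238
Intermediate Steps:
p = 2 (p = 4 - 2 = 2)
(0/g(1) + E(6)/(((6 + p)/(-2 - 1))))³ = (0/1 - 3*(-2 - 1)/(6 + 2))³ = (0*1 - 3/(8/(-3)))³ = (0 - 3/(8*(-⅓)))³ = (0 - 3/(-8/3))³ = (0 - 3*(-3/8))³ = (0 + 9/8)³ = (9/8)³ = 729/512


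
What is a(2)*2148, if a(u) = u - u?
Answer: 0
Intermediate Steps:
a(u) = 0
a(2)*2148 = 0*2148 = 0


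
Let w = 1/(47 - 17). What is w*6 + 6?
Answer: 31/5 ≈ 6.2000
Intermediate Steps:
w = 1/30 ≈ 0.033333
w*6 + 6 = (1/30)*6 + 6 = ⅕ + 6 = 31/5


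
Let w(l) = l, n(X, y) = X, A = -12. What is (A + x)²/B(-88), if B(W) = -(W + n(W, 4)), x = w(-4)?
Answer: 16/11 ≈ 1.4545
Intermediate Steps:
x = -4
B(W) = -2*W (B(W) = -(W + W) = -2*W)
(A + x)²/B(-88) = (-12 - 4)²/((-2*(-88))) = (-16)²/176 = 256*(1/176) = 16/11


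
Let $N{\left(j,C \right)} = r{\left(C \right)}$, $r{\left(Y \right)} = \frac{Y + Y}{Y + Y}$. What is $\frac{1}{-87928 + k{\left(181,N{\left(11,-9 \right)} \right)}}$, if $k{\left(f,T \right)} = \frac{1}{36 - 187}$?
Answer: $- \frac{151}{13277129} \approx -1.1373 \cdot 10^{-5}$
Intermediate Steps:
$r{\left(Y \right)} = 1$ ($r{\left(Y \right)} = \frac{2 Y}{2 Y} = 2 Y \frac{1}{2 Y} = 1$)
$N{\left(j,C \right)} = 1$
$k{\left(f,T \right)} = - \frac{1}{151}$ ($k{\left(f,T \right)} = \frac{1}{36 - 187} = \frac{1}{-151} = - \frac{1}{151}$)
$\frac{1}{-87928 + k{\left(181,N{\left(11,-9 \right)} \right)}} = \frac{1}{-87928 - \frac{1}{151}} = \frac{1}{- \frac{13277129}{151}} = - \frac{151}{13277129}$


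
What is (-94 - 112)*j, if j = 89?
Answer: -18334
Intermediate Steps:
(-94 - 112)*j = (-94 - 112)*89 = -206*89 = -18334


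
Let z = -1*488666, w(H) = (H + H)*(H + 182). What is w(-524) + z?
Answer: -130250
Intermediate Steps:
w(H) = 2*H*(182 + H) (w(H) = (2*H)*(182 + H) = 2*H*(182 + H))
z = -488666
w(-524) + z = 2*(-524)*(182 - 524) - 488666 = 2*(-524)*(-342) - 488666 = 358416 - 488666 = -130250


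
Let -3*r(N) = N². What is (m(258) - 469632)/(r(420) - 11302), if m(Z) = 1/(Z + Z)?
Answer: 242330111/36172632 ≈ 6.6993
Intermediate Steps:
m(Z) = 1/(2*Z)
r(N) = -N²/3
(m(258) - 469632)/(r(420) - 11302) = ((½)/258 - 469632)/(-⅓*420² - 11302) = ((½)*(1/258) - 469632)/(-⅓*176400 - 11302) = (1/516 - 469632)/(-58800 - 11302) = -242330111/516/(-70102) = -242330111/516*(-1/70102) = 242330111/36172632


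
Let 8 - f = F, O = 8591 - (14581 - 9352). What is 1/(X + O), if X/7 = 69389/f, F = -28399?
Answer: 28407/95990057 ≈ 0.00029594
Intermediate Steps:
O = 3362 (O = 8591 - 1*5229 = 8591 - 5229 = 3362)
f = 28407 (f = 8 - 1*(-28399) = 8 + 28399 = 28407)
X = 485723/28407 (X = 7*(69389/28407) = 485723/28407 ≈ 17.099)
1/(X + O) = 1/(485723/28407 + 3362) = 1/(95990057/28407) = 28407/95990057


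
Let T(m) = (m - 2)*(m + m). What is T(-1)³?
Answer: 216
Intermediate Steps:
T(m) = 2*m*(-2 + m) (T(m) = (-2 + m)*(2*m) = 2*m*(-2 + m))
T(-1)³ = (2*(-1)*(-2 - 1))³ = (2*(-1)*(-3))³ = 6³ = 216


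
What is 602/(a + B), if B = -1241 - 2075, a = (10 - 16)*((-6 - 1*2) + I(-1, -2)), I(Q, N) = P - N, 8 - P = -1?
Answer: -301/1667 ≈ -0.18056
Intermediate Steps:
P = 9 (P = 8 - 1*(-1) = 8 + 1 = 9)
I(Q, N) = 9 - N
a = -18 (a = (10 - 16)*((-6 - 1*2) + (9 - 1*(-2))) = -6*((-6 - 2) + (9 + 2)) = -6*(-8 + 11) = -6*3 = -18)
B = -3316
602/(a + B) = 602/(-18 - 3316) = 602/(-3334) = 602*(-1/3334) = -301/1667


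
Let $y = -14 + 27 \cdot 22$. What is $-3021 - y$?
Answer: $-3601$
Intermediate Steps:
$y = 580$ ($y = -14 + 594 = 580$)
$-3021 - y = -3021 - 580 = -3601$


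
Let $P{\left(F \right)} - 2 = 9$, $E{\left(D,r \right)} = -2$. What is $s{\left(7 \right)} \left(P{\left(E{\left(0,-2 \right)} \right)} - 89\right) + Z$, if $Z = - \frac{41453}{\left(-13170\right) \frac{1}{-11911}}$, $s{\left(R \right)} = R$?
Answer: $- \frac{500937503}{13170} \approx -38036.0$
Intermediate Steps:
$P{\left(F \right)} = 11$ ($P{\left(F \right)} = 2 + 9 = 11$)
$Z = - \frac{493746683}{13170}$ ($Z = - \frac{41453}{\left(-13170\right) \left(- \frac{1}{11911}\right)} = - \frac{41453}{\frac{13170}{11911}} = \left(-41453\right) \frac{11911}{13170} = - \frac{493746683}{13170} \approx -37490.0$)
$s{\left(7 \right)} \left(P{\left(E{\left(0,-2 \right)} \right)} - 89\right) + Z = 7 \left(11 - 89\right) - \frac{493746683}{13170} = 7 \left(-78\right) - \frac{493746683}{13170} = -546 - \frac{493746683}{13170} = - \frac{500937503}{13170}$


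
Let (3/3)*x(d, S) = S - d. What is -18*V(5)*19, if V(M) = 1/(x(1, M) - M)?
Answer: 342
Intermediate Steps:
x(d, S) = S - d
V(M) = -1 (V(M) = 1/((M - 1*1) - M) = 1/((M - 1) - M) = 1/((-1 + M) - M) = 1/(-1) = -1)
-18*V(5)*19 = -18*(-1)*19 = 18*19 = 342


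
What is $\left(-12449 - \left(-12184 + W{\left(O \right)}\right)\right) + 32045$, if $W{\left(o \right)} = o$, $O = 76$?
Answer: $31704$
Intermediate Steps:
$\left(-12449 - \left(-12184 + W{\left(O \right)}\right)\right) + 32045 = \left(-12449 + \left(12184 - 76\right)\right) + 32045 = \left(-12449 + 12108\right) + 32045 = -341 + 32045 = 31704$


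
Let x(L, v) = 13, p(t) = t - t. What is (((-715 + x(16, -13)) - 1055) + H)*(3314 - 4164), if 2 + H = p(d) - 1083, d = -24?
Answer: 2415700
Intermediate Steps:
p(t) = 0
H = -1085 (H = -2 + (0 - 1083) = -2 - 1083 = -1085)
(((-715 + x(16, -13)) - 1055) + H)*(3314 - 4164) = (((-715 + 13) - 1055) - 1085)*(3314 - 4164) = ((-702 - 1055) - 1085)*(-850) = (-1757 - 1085)*(-850) = -2842*(-850) = 2415700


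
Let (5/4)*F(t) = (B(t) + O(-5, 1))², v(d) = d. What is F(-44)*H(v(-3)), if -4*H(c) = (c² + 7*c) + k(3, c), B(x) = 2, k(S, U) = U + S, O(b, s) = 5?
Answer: 588/5 ≈ 117.60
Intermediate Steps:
k(S, U) = S + U
F(t) = 196/5 (F(t) = 4*(2 + 5)²/5 = (⅘)*7² = (⅘)*49 = 196/5)
H(c) = -¾ - 2*c - c²/4 (H(c) = -((c² + 7*c) + (3 + c))/4 = -(3 + c² + 8*c)/4 = -¾ - 2*c - c²/4)
F(-44)*H(v(-3)) = 196*(-¾ - 2*(-3) - ¼*(-3)²)/5 = 196*(-¾ + 6 - ¼*9)/5 = 196*(-¾ + 6 - 9/4)/5 = (196/5)*3 = 588/5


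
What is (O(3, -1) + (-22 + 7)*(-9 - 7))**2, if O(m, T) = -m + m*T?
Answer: 54756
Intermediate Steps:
O(m, T) = -m + T*m
(O(3, -1) + (-22 + 7)*(-9 - 7))**2 = (3*(-1 - 1) + (-22 + 7)*(-9 - 7))**2 = (3*(-2) - 15*(-16))**2 = (-6 + 240)**2 = 234**2 = 54756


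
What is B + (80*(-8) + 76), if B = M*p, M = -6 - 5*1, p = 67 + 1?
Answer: -1312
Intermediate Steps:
p = 68
M = -11 (M = -6 - 5 = -11)
B = -748 (B = -11*68 = -748)
B + (80*(-8) + 76) = -748 + (80*(-8) + 76) = -748 + (-640 + 76) = -748 - 564 = -1312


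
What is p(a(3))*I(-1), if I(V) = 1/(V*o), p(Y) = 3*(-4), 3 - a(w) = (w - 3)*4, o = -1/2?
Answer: -24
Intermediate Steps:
o = -½ (o = -1*½ = -½ ≈ -0.50000)
a(w) = 15 - 4*w (a(w) = 3 - (w - 3)*4 = 3 - (-3 + w)*4 = 3 - (-12 + 4*w) = 3 + (12 - 4*w) = 15 - 4*w)
p(Y) = -12
I(V) = -2/V (I(V) = 1/(V*(-½)) = -2/V)
p(a(3))*I(-1) = -(-24)/(-1) = -(-24)*(-1) = -12*2 = -24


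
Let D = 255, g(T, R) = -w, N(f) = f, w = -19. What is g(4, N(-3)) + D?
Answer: 274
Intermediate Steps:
g(T, R) = 19 (g(T, R) = -1*(-19) = 19)
g(4, N(-3)) + D = 19 + 255 = 274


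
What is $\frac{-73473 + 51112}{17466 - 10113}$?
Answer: $- \frac{22361}{7353} \approx -3.0411$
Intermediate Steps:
$\frac{-73473 + 51112}{17466 - 10113} = - \frac{22361}{17466 - 10113} = - \frac{22361}{7353}$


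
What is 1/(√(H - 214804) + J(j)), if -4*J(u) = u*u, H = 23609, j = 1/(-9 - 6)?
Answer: -900/154867950001 - 810000*I*√191195/154867950001 ≈ -5.8114e-9 - 0.002287*I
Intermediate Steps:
j = -1/15 (j = 1/(-15) = -1/15 ≈ -0.066667)
J(u) = -u²/4 (J(u) = -u*u/4 = -u²/4)
1/(√(H - 214804) + J(j)) = 1/(√(23609 - 214804) - (-1/15)²/4) = 1/(√(-191195) - ¼*1/225) = 1/(I*√191195 - 1/900) = 1/(-1/900 + I*√191195)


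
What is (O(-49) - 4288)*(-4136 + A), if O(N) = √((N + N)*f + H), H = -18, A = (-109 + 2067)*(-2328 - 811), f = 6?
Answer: 26372477824 - 6150298*I*√606 ≈ 2.6372e+10 - 1.514e+8*I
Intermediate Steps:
A = -6146162 (A = 1958*(-3139) = -6146162)
O(N) = √(-18 + 12*N) (O(N) = √((N + N)*6 - 18) = √((2*N)*6 - 18) = √(12*N - 18) = √(-18 + 12*N))
(O(-49) - 4288)*(-4136 + A) = (√(-18 + 12*(-49)) - 4288)*(-4136 - 6146162) = (√(-18 - 588) - 4288)*(-6150298) = (√(-606) - 4288)*(-6150298) = (I*√606 - 4288)*(-6150298) = (-4288 + I*√606)*(-6150298) = 26372477824 - 6150298*I*√606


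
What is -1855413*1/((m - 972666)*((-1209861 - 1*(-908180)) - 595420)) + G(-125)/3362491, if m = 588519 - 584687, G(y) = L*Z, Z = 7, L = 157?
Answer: 948948193793383/2922481985384272894 ≈ 0.00032471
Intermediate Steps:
G(y) = 1099 (G(y) = 157*7 = 1099)
m = 3832
-1855413*1/((m - 972666)*((-1209861 - 1*(-908180)) - 595420)) + G(-125)/3362491 = -1855413*1/((3832 - 972666)*((-1209861 - 1*(-908180)) - 595420)) + 1099/3362491 = -1855413*(-1/(968834*((-1209861 + 908180) - 595420))) + 1099*(1/3362491) = -1855413*(-1/(968834*(-301681 - 595420))) + 1099/3362491 = -1855413/((-897101*(-968834))) + 1099/3362491 = -1855413/869141950234 + 1099/3362491 = 948948193793383/2922481985384272894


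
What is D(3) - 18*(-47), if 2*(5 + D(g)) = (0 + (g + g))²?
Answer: 859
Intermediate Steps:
D(g) = -5 + 2*g² (D(g) = -5 + (0 + (g + g))²/2 = -5 + (0 + 2*g)²/2 = -5 + (2*g)²/2 = -5 + (4*g²)/2 = -5 + 2*g²)
D(3) - 18*(-47) = (-5 + 2*3²) - 18*(-47) = (-5 + 2*9) + 846 = (-5 + 18) + 846 = 13 + 846 = 859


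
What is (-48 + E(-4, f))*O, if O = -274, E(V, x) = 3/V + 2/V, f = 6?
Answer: 26989/2 ≈ 13495.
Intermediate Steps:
E(V, x) = 5/V
(-48 + E(-4, f))*O = (-48 + 5/(-4))*(-274) = (-48 + 5*(-1/4))*(-274) = (-48 - 5/4)*(-274) = -197/4*(-274) = 26989/2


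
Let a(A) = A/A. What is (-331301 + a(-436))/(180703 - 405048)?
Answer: 66260/44869 ≈ 1.4767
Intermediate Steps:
a(A) = 1
(-331301 + a(-436))/(180703 - 405048) = (-331301 + 1)/(180703 - 405048) = -331300/(-224345) = -331300*(-1/224345) = 66260/44869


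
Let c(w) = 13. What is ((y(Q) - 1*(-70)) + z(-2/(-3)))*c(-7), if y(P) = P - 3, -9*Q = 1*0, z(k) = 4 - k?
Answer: 2743/3 ≈ 914.33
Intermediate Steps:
Q = 0 (Q = -0/9 = -1/9*0 = 0)
y(P) = -3 + P
((y(Q) - 1*(-70)) + z(-2/(-3)))*c(-7) = (((-3 + 0) - 1*(-70)) + (4 - (-2)/(-3)))*13 = ((-3 + 70) + (4 - (-2)*(-1)/3))*13 = (67 + (4 - 1*2/3))*13 = (67 + (4 - 2/3))*13 = (67 + 10/3)*13 = (211/3)*13 = 2743/3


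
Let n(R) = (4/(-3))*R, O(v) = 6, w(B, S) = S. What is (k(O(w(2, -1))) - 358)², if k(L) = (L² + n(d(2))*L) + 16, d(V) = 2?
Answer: 103684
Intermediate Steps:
n(R) = -4*R/3 (n(R) = (4*(-⅓))*R = -4*R/3)
k(L) = 16 + L² - 8*L/3 (k(L) = (L² + (-4/3*2)*L) + 16 = (L² - 8*L/3) + 16 = 16 + L² - 8*L/3)
(k(O(w(2, -1))) - 358)² = ((16 + 6² - 8/3*6) - 358)² = ((16 + 36 - 16) - 358)² = (36 - 358)² = (-322)² = 103684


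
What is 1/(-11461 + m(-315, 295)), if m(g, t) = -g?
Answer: -1/11146 ≈ -8.9718e-5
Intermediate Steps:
1/(-11461 + m(-315, 295)) = 1/(-11461 - 1*(-315)) = 1/(-11461 + 315) = 1/(-11146) = -1/11146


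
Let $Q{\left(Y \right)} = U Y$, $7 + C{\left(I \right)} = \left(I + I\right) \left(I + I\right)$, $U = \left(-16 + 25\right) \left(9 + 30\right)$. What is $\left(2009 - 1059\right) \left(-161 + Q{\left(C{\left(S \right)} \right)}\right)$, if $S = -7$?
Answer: $62869100$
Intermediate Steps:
$U = 351$ ($U = 9 \cdot 39 = 351$)
$C{\left(I \right)} = -7 + 4 I^{2}$ ($C{\left(I \right)} = -7 + \left(I + I\right) \left(I + I\right) = -7 + 2 I 2 I = -7 + 4 I^{2}$)
$Q{\left(Y \right)} = 351 Y$
$\left(2009 - 1059\right) \left(-161 + Q{\left(C{\left(S \right)} \right)}\right) = \left(2009 - 1059\right) \left(-161 + 351 \left(-7 + 4 \left(-7\right)^{2}\right)\right) = 950 \left(-161 + 351 \left(-7 + 4 \cdot 49\right)\right) = 950 \left(-161 + 351 \left(-7 + 196\right)\right) = 950 \left(-161 + 351 \cdot 189\right) = 950 \left(-161 + 66339\right) = 950 \cdot 66178 = 62869100$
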